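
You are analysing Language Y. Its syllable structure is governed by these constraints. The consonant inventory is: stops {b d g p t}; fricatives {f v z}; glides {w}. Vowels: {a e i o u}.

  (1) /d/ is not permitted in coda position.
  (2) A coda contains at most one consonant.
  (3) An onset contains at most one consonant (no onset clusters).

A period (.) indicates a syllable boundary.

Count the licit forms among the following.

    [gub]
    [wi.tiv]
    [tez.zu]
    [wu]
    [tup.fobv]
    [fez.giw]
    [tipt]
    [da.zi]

6

[gub] — σ1 onset /g/, coda /b/ ok → licit
[wi.tiv] — σ1 onset /w/, coda /∅/ ok; σ2 onset /t/, coda /v/ ok → licit
[tez.zu] — σ1 onset /t/, coda /z/ ok; σ2 onset /z/, coda /∅/ ok → licit
[wu] — σ1 onset /w/, coda /∅/ ok → licit
[tup.fobv] — violates constraint 2: syllable 2 coda /bv/ has 2 consonants (> 1) → illicit
[fez.giw] — σ1 onset /f/, coda /z/ ok; σ2 onset /g/, coda /w/ ok → licit
[tipt] — violates constraint 2: syllable 1 coda /pt/ has 2 consonants (> 1) → illicit
[da.zi] — σ1 onset /d/, coda /∅/ ok; σ2 onset /z/, coda /∅/ ok → licit
Licit: [gub], [wi.tiv], [tez.zu], [wu], [fez.giw], [da.zi] → 6.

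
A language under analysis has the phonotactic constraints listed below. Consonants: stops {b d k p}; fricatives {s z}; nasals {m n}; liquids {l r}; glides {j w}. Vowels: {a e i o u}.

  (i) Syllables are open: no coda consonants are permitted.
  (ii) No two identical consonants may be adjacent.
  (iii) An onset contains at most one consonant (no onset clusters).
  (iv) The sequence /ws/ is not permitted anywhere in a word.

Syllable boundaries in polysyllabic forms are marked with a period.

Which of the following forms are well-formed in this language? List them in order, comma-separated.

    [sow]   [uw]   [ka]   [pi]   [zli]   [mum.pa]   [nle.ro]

[sow] — violates constraint (i): syllable 1 coda /w/ has 1 consonant (> 0) → ill-formed
[uw] — violates constraint (i): syllable 1 coda /w/ has 1 consonant (> 0) → ill-formed
[ka] — σ1 onset /k/, coda /∅/ ok → well-formed
[pi] — σ1 onset /p/, coda /∅/ ok → well-formed
[zli] — violates constraint (iii): syllable 1 onset /zl/ has 2 consonants (> 1) → ill-formed
[mum.pa] — violates constraint (i): syllable 1 coda /m/ has 1 consonant (> 0) → ill-formed
[nle.ro] — violates constraint (iii): syllable 1 onset /nl/ has 2 consonants (> 1) → ill-formed

[ka], [pi]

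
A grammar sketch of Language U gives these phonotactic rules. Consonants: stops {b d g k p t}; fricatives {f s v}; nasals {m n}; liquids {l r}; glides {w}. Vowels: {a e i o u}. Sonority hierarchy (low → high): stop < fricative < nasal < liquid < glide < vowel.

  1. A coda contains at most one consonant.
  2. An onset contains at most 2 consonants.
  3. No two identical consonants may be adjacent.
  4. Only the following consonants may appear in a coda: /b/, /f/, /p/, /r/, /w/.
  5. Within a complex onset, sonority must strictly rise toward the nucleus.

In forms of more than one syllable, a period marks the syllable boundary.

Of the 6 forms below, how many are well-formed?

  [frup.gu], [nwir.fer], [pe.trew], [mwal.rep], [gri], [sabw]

[frup.gu] — σ1 onset /fr/ (2→4 rises), coda /p/ ok; σ2 onset /g/, coda /∅/ ok → well-formed
[nwir.fer] — σ1 onset /nw/ (3→5 rises), coda /r/ ok; σ2 onset /f/, coda /r/ ok → well-formed
[pe.trew] — σ1 onset /p/, coda /∅/ ok; σ2 onset /tr/ (1→4 rises), coda /w/ ok → well-formed
[mwal.rep] — violates constraint 4: syllable 1 coda contains /l/, which is not a licensed coda consonant → ill-formed
[gri] — σ1 onset /gr/ (1→4 rises), coda /∅/ ok → well-formed
[sabw] — violates constraint 1: syllable 1 coda /bw/ has 2 consonants (> 1) → ill-formed
Well-formed: [frup.gu], [nwir.fer], [pe.trew], [gri] → 4.

4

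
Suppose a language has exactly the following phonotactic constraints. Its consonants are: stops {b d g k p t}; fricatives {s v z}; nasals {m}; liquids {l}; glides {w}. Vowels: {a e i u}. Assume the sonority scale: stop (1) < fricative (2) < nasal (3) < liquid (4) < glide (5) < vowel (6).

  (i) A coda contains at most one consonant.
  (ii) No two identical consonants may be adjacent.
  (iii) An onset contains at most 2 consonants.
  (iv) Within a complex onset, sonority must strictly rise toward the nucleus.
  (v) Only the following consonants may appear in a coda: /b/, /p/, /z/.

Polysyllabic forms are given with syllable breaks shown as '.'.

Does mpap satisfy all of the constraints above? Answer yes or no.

no

mpap — violates constraint (iv): syllable 1 onset /mp/: /m/ (nasal, 3) → /p/ (stop, 1) does not rise → phonotactically illegal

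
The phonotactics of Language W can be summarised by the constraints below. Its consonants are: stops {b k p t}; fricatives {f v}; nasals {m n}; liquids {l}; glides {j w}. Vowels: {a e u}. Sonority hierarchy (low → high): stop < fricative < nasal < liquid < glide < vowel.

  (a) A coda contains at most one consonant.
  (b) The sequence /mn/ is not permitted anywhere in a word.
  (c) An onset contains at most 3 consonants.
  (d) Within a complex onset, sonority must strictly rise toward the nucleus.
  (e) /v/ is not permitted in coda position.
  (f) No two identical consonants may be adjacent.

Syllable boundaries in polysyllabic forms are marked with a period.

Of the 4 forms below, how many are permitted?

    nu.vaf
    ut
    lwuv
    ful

3

nu.vaf — σ1 onset /n/, coda /∅/ ok; σ2 onset /v/, coda /f/ ok → permitted
ut — σ1 onset /∅/, coda /t/ ok → permitted
lwuv — violates constraint (e): syllable 1 coda contains /v/ → not permitted
ful — σ1 onset /f/, coda /l/ ok → permitted
Permitted: nu.vaf, ut, ful → 3.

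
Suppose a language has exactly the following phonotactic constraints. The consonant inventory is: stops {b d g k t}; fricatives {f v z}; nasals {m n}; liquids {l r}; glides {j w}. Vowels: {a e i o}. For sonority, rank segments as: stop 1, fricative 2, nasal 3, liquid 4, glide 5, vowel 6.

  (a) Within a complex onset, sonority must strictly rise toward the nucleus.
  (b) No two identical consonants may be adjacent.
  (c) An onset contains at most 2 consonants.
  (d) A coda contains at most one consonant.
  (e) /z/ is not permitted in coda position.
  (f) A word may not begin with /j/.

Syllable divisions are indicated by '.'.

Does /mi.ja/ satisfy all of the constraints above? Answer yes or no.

yes

/mi.ja/ — σ1 onset /m/, coda /∅/ ok; σ2 onset /j/, coda /∅/ ok → well-formed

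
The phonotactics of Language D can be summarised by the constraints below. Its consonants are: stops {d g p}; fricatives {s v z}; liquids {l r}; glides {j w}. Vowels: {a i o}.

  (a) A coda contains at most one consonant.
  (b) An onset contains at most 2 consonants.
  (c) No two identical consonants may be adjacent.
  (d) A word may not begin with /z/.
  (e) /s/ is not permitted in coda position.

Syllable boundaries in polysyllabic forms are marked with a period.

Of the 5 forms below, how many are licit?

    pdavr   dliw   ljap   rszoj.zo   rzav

pdavr — violates constraint (a): syllable 1 coda /vr/ has 2 consonants (> 1) → illicit
dliw — σ1 onset /dl/ (2C), coda /w/ ok → licit
ljap — σ1 onset /lj/ (2C), coda /p/ ok → licit
rszoj.zo — violates constraint (b): syllable 1 onset /rsz/ has 3 consonants (> 2) → illicit
rzav — σ1 onset /rz/ (2C), coda /v/ ok → licit
Licit: dliw, ljap, rzav → 3.

3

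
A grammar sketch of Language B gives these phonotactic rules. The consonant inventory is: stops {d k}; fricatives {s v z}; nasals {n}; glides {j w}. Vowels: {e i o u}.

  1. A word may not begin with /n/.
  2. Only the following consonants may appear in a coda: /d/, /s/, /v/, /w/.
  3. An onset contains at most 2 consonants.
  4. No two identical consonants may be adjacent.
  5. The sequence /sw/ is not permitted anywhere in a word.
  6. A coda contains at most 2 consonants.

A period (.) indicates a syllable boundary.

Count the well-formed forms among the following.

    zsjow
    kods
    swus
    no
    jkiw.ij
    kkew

1

zsjow — violates constraint 3: syllable 1 onset /zsj/ has 3 consonants (> 2) → ill-formed
kods — σ1 onset /k/, coda /ds/ (2C) ok → well-formed
swus — violates constraint 5: contains banned sequence /sw/ → ill-formed
no — violates constraint 1: word begins with /n/ → ill-formed
jkiw.ij — violates constraint 2: syllable 2 coda contains /j/, which is not a licensed coda consonant → ill-formed
kkew — violates constraint 4: adjacent identical consonants /kk/ → ill-formed
Well-formed: kods → 1.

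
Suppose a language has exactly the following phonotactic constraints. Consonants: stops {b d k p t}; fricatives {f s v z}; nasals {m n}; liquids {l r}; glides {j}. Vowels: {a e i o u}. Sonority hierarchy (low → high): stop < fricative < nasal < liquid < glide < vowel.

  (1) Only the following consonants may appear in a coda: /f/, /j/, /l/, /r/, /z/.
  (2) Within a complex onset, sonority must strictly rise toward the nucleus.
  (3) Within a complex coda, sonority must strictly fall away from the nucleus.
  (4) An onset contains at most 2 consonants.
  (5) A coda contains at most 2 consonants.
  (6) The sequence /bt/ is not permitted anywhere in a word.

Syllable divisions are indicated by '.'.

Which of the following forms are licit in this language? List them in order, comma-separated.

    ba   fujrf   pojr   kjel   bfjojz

ba — σ1 onset /b/, coda /∅/ ok → licit
fujrf — violates constraint 5: syllable 1 coda /jrf/ has 3 consonants (> 2) → illicit
pojr — σ1 onset /p/, coda /jr/ (5→4 falls) ok → licit
kjel — σ1 onset /kj/ (1→5 rises), coda /l/ ok → licit
bfjojz — violates constraint 4: syllable 1 onset /bfj/ has 3 consonants (> 2) → illicit

ba, pojr, kjel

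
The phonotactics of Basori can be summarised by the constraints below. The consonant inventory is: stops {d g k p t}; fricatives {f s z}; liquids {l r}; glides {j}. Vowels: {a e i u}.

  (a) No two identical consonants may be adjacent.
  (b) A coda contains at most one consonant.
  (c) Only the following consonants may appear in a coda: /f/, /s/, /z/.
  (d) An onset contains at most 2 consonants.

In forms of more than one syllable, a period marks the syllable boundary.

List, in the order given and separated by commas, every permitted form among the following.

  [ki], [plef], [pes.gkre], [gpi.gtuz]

[ki] — σ1 onset /k/, coda /∅/ ok → permitted
[plef] — σ1 onset /pl/ (2C), coda /f/ ok → permitted
[pes.gkre] — violates constraint (d): syllable 2 onset /gkr/ has 3 consonants (> 2) → not permitted
[gpi.gtuz] — σ1 onset /gp/ (2C), coda /∅/ ok; σ2 onset /gt/ (2C), coda /z/ ok → permitted

[ki], [plef], [gpi.gtuz]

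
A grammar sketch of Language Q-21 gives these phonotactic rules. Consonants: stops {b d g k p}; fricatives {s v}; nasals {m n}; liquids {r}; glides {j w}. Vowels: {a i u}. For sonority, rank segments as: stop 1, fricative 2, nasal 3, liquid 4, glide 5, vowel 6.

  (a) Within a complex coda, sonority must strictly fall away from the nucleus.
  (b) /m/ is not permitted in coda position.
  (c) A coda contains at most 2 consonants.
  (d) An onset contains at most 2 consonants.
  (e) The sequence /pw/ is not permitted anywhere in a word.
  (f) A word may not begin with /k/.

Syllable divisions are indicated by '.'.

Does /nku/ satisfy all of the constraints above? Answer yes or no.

yes

/nku/ — σ1 onset /nk/ (2C), coda /∅/ ok → permitted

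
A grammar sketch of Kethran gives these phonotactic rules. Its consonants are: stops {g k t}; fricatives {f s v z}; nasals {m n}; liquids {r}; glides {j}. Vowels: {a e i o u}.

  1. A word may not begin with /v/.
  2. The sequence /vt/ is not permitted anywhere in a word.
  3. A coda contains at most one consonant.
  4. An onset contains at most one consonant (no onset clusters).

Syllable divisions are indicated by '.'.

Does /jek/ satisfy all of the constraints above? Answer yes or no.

/jek/ — σ1 onset /j/, coda /k/ ok → permitted

yes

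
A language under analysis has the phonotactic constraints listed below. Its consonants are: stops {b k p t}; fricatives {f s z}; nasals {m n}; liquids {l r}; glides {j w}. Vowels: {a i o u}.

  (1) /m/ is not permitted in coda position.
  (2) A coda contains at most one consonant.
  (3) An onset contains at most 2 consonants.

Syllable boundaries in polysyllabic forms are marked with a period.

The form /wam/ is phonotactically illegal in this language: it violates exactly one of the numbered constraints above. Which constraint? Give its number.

1

/wam/: syllable 1 coda contains /m/.
This is a violation of constraint 1: "/m/ is not permitted in coda position."
The remaining constraints (2, 3) are satisfied.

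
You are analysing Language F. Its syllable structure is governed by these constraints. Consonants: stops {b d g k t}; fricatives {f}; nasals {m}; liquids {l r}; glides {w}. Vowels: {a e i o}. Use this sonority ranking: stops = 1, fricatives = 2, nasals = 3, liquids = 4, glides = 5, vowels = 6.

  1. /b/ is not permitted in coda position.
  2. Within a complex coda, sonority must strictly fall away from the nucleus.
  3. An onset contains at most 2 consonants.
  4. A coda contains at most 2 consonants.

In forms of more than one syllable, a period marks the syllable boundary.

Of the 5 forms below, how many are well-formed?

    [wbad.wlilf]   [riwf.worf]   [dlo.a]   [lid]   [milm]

[wbad.wlilf] — σ1 onset /wb/ (2C), coda /d/ ok; σ2 onset /wl/ (2C), coda /lf/ (4→2 falls) ok → well-formed
[riwf.worf] — σ1 onset /r/, coda /wf/ (5→2 falls) ok; σ2 onset /w/, coda /rf/ (4→2 falls) ok → well-formed
[dlo.a] — σ1 onset /dl/ (2C), coda /∅/ ok; σ2 onset /∅/, coda /∅/ ok → well-formed
[lid] — σ1 onset /l/, coda /d/ ok → well-formed
[milm] — σ1 onset /m/, coda /lm/ (4→3 falls) ok → well-formed
Well-formed: [wbad.wlilf], [riwf.worf], [dlo.a], [lid], [milm] → 5.

5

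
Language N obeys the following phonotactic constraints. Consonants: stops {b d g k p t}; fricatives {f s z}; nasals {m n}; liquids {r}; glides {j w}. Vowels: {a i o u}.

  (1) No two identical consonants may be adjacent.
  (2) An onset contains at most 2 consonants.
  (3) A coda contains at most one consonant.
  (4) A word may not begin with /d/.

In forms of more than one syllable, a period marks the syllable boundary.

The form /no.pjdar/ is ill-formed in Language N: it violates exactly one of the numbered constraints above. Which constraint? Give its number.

/no.pjdar/: syllable 2 onset /pjd/ has 3 consonants (> 2).
This is a violation of constraint 2: "An onset contains at most 2 consonants."
The remaining constraints (1, 3, 4) are satisfied.

2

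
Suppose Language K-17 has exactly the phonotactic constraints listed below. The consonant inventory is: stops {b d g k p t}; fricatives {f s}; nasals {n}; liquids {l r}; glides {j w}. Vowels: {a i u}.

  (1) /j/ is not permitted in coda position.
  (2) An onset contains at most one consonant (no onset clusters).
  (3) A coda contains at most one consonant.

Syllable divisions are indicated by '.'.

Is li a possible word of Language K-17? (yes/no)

li — σ1 onset /l/, coda /∅/ ok → permitted

yes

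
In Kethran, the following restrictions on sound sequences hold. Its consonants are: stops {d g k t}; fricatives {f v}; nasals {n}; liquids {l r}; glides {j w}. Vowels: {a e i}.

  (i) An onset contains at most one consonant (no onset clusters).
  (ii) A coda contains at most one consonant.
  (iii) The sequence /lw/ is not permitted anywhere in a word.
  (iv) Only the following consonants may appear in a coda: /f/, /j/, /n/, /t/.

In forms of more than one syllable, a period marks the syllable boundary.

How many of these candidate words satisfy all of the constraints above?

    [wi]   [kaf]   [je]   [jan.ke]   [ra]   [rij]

6

[wi] — σ1 onset /w/, coda /∅/ ok → licit
[kaf] — σ1 onset /k/, coda /f/ ok → licit
[je] — σ1 onset /j/, coda /∅/ ok → licit
[jan.ke] — σ1 onset /j/, coda /n/ ok; σ2 onset /k/, coda /∅/ ok → licit
[ra] — σ1 onset /r/, coda /∅/ ok → licit
[rij] — σ1 onset /r/, coda /j/ ok → licit
Licit: [wi], [kaf], [je], [jan.ke], [ra], [rij] → 6.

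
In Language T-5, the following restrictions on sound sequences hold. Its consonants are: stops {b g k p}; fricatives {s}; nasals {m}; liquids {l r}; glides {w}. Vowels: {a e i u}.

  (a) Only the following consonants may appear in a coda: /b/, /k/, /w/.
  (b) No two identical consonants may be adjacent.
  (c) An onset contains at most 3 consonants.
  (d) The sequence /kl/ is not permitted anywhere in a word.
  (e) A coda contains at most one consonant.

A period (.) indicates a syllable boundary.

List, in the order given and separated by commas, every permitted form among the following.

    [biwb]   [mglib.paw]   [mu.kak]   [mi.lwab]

[mglib.paw], [mu.kak], [mi.lwab]

[biwb] — violates constraint (e): syllable 1 coda /wb/ has 2 consonants (> 1) → not permitted
[mglib.paw] — σ1 onset /mgl/ (3C), coda /b/ ok; σ2 onset /p/, coda /w/ ok → permitted
[mu.kak] — σ1 onset /m/, coda /∅/ ok; σ2 onset /k/, coda /k/ ok → permitted
[mi.lwab] — σ1 onset /m/, coda /∅/ ok; σ2 onset /lw/ (2C), coda /b/ ok → permitted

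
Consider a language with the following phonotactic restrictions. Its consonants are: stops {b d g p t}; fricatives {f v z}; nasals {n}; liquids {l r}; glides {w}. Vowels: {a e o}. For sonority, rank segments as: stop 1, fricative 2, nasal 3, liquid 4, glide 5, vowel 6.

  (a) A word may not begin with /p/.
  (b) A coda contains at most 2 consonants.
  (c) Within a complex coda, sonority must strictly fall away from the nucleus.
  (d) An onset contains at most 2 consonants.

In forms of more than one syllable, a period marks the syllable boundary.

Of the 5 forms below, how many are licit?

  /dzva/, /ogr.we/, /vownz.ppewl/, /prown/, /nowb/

/dzva/ — violates constraint (d): syllable 1 onset /dzv/ has 3 consonants (> 2) → illicit
/ogr.we/ — violates constraint (c): syllable 1 coda /gr/: /g/ (stop, 1) → /r/ (liquid, 4) does not fall → illicit
/vownz.ppewl/ — violates constraint (b): syllable 1 coda /wnz/ has 3 consonants (> 2) → illicit
/prown/ — violates constraint (a): word begins with /p/ → illicit
/nowb/ — σ1 onset /n/, coda /wb/ (5→1 falls) ok → licit
Licit: /nowb/ → 1.

1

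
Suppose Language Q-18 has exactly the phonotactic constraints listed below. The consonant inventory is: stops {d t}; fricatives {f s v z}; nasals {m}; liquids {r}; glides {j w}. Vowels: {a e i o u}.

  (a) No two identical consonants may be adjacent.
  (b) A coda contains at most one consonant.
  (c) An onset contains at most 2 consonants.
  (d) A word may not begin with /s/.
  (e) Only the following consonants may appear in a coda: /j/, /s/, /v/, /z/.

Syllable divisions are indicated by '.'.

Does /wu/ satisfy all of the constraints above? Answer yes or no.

/wu/ — σ1 onset /w/, coda /∅/ ok → permitted

yes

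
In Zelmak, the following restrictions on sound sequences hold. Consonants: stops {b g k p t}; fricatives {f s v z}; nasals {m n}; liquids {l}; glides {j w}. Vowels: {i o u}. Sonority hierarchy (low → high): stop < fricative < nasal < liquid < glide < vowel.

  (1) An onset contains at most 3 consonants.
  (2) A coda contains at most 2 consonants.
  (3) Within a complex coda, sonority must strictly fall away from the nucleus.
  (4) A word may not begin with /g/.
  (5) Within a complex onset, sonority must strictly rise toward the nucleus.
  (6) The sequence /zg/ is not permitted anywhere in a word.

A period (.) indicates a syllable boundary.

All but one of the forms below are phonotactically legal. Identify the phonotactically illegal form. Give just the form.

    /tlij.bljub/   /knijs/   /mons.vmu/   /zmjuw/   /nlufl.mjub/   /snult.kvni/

/tlij.bljub/ — σ1 onset /tl/ (1→4 rises), coda /j/ ok; σ2 onset /blj/ (1→4→5 rises), coda /b/ ok → phonotactically legal
/knijs/ — σ1 onset /kn/ (1→3 rises), coda /js/ (5→2 falls) ok → phonotactically legal
/mons.vmu/ — σ1 onset /m/, coda /ns/ (3→2 falls) ok; σ2 onset /vm/ (2→3 rises), coda /∅/ ok → phonotactically legal
/zmjuw/ — σ1 onset /zmj/ (2→3→5 rises), coda /w/ ok → phonotactically legal
/nlufl.mjub/ — violates constraint 3: syllable 1 coda /fl/: /f/ (fricative, 2) → /l/ (liquid, 4) does not fall → phonotactically illegal
/snult.kvni/ — σ1 onset /sn/ (2→3 rises), coda /lt/ (4→1 falls) ok; σ2 onset /kvn/ (1→2→3 rises), coda /∅/ ok → phonotactically legal

/nlufl.mjub/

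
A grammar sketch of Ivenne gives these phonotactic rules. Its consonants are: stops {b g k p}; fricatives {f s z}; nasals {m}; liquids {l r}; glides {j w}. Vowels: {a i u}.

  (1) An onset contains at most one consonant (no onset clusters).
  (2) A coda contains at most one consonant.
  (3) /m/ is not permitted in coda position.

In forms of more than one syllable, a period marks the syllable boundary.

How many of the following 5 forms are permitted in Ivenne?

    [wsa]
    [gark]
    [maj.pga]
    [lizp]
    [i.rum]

0

[wsa] — violates constraint 1: syllable 1 onset /ws/ has 2 consonants (> 1) → not permitted
[gark] — violates constraint 2: syllable 1 coda /rk/ has 2 consonants (> 1) → not permitted
[maj.pga] — violates constraint 1: syllable 2 onset /pg/ has 2 consonants (> 1) → not permitted
[lizp] — violates constraint 2: syllable 1 coda /zp/ has 2 consonants (> 1) → not permitted
[i.rum] — violates constraint 3: syllable 2 coda contains /m/ → not permitted
No form is permitted → 0.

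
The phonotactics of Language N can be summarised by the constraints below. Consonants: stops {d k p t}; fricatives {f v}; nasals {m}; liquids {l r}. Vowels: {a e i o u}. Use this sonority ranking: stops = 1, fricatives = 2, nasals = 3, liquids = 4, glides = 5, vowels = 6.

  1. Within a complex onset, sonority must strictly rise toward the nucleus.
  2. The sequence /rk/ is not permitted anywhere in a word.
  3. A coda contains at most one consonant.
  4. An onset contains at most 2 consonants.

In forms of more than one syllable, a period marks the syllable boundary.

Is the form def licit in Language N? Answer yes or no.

yes

def — σ1 onset /d/, coda /f/ ok → licit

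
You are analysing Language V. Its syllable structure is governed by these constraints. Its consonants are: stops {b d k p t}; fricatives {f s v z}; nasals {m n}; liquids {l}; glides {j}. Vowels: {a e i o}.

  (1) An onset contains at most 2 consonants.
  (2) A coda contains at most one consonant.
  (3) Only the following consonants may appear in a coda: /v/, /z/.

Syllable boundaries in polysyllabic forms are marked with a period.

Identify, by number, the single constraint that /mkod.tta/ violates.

/mkod.tta/: syllable 1 coda contains /d/, which is not a licensed coda consonant.
This is a violation of constraint 3: "Only the following consonants may appear in a coda: /v/, /z/."
The remaining constraints (1, 2) are satisfied.

3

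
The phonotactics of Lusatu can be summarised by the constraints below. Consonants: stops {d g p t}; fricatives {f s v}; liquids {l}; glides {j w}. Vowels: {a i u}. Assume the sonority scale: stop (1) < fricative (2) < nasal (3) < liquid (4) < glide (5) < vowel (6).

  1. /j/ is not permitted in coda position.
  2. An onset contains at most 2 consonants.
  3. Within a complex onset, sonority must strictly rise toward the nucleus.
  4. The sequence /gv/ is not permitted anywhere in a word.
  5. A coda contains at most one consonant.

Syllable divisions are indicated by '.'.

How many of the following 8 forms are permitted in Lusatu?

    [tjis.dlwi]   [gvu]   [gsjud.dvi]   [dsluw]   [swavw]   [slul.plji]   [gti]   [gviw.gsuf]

[tjis.dlwi] — violates constraint 2: syllable 2 onset /dlw/ has 3 consonants (> 2) → not permitted
[gvu] — violates constraint 4: contains banned sequence /gv/ → not permitted
[gsjud.dvi] — violates constraint 2: syllable 1 onset /gsj/ has 3 consonants (> 2) → not permitted
[dsluw] — violates constraint 2: syllable 1 onset /dsl/ has 3 consonants (> 2) → not permitted
[swavw] — violates constraint 5: syllable 1 coda /vw/ has 2 consonants (> 1) → not permitted
[slul.plji] — violates constraint 2: syllable 2 onset /plj/ has 3 consonants (> 2) → not permitted
[gti] — violates constraint 3: syllable 1 onset /gt/: /g/ (stop, 1) → /t/ (stop, 1) does not rise → not permitted
[gviw.gsuf] — violates constraint 4: contains banned sequence /gv/ → not permitted
No form is permitted → 0.

0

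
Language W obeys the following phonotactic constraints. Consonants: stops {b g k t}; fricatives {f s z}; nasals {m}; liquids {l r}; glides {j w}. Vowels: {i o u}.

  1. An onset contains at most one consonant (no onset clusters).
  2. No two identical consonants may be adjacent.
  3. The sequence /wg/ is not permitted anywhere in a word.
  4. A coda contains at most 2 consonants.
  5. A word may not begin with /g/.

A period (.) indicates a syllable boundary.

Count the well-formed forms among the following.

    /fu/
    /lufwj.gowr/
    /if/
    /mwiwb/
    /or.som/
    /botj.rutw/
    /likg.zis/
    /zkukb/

/fu/ — σ1 onset /f/, coda /∅/ ok → well-formed
/lufwj.gowr/ — violates constraint 4: syllable 1 coda /fwj/ has 3 consonants (> 2) → ill-formed
/if/ — σ1 onset /∅/, coda /f/ ok → well-formed
/mwiwb/ — violates constraint 1: syllable 1 onset /mw/ has 2 consonants (> 1) → ill-formed
/or.som/ — σ1 onset /∅/, coda /r/ ok; σ2 onset /s/, coda /m/ ok → well-formed
/botj.rutw/ — σ1 onset /b/, coda /tj/ (2C) ok; σ2 onset /r/, coda /tw/ (2C) ok → well-formed
/likg.zis/ — σ1 onset /l/, coda /kg/ (2C) ok; σ2 onset /z/, coda /s/ ok → well-formed
/zkukb/ — violates constraint 1: syllable 1 onset /zk/ has 2 consonants (> 1) → ill-formed
Well-formed: /fu/, /if/, /or.som/, /botj.rutw/, /likg.zis/ → 5.

5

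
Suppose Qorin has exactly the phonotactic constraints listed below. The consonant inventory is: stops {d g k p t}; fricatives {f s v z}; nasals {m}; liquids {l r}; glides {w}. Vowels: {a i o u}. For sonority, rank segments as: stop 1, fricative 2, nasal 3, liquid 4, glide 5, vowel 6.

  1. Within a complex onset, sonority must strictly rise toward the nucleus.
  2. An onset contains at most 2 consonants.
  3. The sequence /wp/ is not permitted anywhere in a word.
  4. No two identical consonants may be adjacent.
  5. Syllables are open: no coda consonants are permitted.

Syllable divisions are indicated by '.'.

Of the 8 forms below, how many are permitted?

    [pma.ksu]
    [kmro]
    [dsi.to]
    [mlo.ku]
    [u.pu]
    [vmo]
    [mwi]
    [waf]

6

[pma.ksu] — σ1 onset /pm/ (1→3 rises), coda /∅/ ok; σ2 onset /ks/ (1→2 rises), coda /∅/ ok → permitted
[kmro] — violates constraint 2: syllable 1 onset /kmr/ has 3 consonants (> 2) → not permitted
[dsi.to] — σ1 onset /ds/ (1→2 rises), coda /∅/ ok; σ2 onset /t/, coda /∅/ ok → permitted
[mlo.ku] — σ1 onset /ml/ (3→4 rises), coda /∅/ ok; σ2 onset /k/, coda /∅/ ok → permitted
[u.pu] — σ1 onset /∅/, coda /∅/ ok; σ2 onset /p/, coda /∅/ ok → permitted
[vmo] — σ1 onset /vm/ (2→3 rises), coda /∅/ ok → permitted
[mwi] — σ1 onset /mw/ (3→5 rises), coda /∅/ ok → permitted
[waf] — violates constraint 5: syllable 1 coda /f/ has 1 consonant (> 0) → not permitted
Permitted: [pma.ksu], [dsi.to], [mlo.ku], [u.pu], [vmo], [mwi] → 6.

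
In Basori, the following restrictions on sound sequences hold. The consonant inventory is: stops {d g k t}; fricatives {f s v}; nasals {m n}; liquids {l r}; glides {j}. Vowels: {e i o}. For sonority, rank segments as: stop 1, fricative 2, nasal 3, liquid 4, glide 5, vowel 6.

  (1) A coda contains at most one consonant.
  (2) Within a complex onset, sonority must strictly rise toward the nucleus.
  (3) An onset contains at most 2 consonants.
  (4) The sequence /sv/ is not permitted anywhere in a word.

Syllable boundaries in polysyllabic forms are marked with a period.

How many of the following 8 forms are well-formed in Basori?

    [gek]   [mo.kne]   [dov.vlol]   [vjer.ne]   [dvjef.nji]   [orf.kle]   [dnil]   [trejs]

5

[gek] — σ1 onset /g/, coda /k/ ok → well-formed
[mo.kne] — σ1 onset /m/, coda /∅/ ok; σ2 onset /kn/ (1→3 rises), coda /∅/ ok → well-formed
[dov.vlol] — σ1 onset /d/, coda /v/ ok; σ2 onset /vl/ (2→4 rises), coda /l/ ok → well-formed
[vjer.ne] — σ1 onset /vj/ (2→5 rises), coda /r/ ok; σ2 onset /n/, coda /∅/ ok → well-formed
[dvjef.nji] — violates constraint 3: syllable 1 onset /dvj/ has 3 consonants (> 2) → ill-formed
[orf.kle] — violates constraint 1: syllable 1 coda /rf/ has 2 consonants (> 1) → ill-formed
[dnil] — σ1 onset /dn/ (1→3 rises), coda /l/ ok → well-formed
[trejs] — violates constraint 1: syllable 1 coda /js/ has 2 consonants (> 1) → ill-formed
Well-formed: [gek], [mo.kne], [dov.vlol], [vjer.ne], [dnil] → 5.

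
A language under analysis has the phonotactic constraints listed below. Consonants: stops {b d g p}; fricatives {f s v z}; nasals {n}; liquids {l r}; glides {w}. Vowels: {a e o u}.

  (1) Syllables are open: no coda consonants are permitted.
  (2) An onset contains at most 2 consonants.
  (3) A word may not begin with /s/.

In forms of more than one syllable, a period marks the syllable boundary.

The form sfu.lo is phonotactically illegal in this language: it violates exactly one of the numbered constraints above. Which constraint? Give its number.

3

sfu.lo: word begins with /s/.
This is a violation of constraint 3: "A word may not begin with /s/."
The remaining constraints (1, 2) are satisfied.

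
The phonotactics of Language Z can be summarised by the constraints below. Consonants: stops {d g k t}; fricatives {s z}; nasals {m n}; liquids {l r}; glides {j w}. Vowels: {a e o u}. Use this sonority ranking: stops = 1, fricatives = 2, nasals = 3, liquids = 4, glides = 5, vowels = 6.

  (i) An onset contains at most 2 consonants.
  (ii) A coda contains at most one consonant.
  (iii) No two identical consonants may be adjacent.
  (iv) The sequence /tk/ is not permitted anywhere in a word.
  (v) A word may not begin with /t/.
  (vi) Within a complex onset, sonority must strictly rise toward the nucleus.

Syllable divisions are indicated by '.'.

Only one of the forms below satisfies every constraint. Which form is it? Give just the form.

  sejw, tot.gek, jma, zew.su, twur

zew.su

sejw — violates constraint (ii): syllable 1 coda /jw/ has 2 consonants (> 1) → phonotactically illegal
tot.gek — violates constraint (v): word begins with /t/ → phonotactically illegal
jma — violates constraint (vi): syllable 1 onset /jm/: /j/ (glide, 5) → /m/ (nasal, 3) does not rise → phonotactically illegal
zew.su — σ1 onset /z/, coda /w/ ok; σ2 onset /s/, coda /∅/ ok → phonotactically legal
twur — violates constraint (v): word begins with /t/ → phonotactically illegal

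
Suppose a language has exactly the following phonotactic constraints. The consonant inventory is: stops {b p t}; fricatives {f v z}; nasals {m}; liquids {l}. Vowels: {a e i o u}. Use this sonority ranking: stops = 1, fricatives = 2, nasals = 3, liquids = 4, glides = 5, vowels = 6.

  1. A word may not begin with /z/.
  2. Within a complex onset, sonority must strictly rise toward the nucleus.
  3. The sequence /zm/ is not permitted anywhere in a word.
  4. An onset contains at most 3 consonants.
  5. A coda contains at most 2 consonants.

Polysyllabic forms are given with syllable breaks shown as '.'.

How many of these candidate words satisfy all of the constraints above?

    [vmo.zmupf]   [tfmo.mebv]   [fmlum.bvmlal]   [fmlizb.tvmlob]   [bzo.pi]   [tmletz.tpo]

[vmo.zmupf] — violates constraint 3: contains banned sequence /zm/ → not permitted
[tfmo.mebv] — σ1 onset /tfm/ (1→2→3 rises), coda /∅/ ok; σ2 onset /m/, coda /bv/ (2C) ok → permitted
[fmlum.bvmlal] — violates constraint 4: syllable 2 onset /bvml/ has 4 consonants (> 3) → not permitted
[fmlizb.tvmlob] — violates constraint 4: syllable 2 onset /tvml/ has 4 consonants (> 3) → not permitted
[bzo.pi] — σ1 onset /bz/ (1→2 rises), coda /∅/ ok; σ2 onset /p/, coda /∅/ ok → permitted
[tmletz.tpo] — violates constraint 2: syllable 2 onset /tp/: /t/ (stop, 1) → /p/ (stop, 1) does not rise → not permitted
Permitted: [tfmo.mebv], [bzo.pi] → 2.

2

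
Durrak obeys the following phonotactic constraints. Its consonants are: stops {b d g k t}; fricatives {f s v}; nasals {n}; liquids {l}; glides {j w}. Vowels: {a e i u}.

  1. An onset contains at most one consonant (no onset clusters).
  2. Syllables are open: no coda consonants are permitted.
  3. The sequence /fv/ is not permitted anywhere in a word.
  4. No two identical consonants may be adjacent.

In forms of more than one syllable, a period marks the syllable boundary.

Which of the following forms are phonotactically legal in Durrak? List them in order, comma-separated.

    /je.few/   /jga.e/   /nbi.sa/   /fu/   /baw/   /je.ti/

/fu/, /je.ti/

/je.few/ — violates constraint 2: syllable 2 coda /w/ has 1 consonant (> 0) → phonotactically illegal
/jga.e/ — violates constraint 1: syllable 1 onset /jg/ has 2 consonants (> 1) → phonotactically illegal
/nbi.sa/ — violates constraint 1: syllable 1 onset /nb/ has 2 consonants (> 1) → phonotactically illegal
/fu/ — σ1 onset /f/, coda /∅/ ok → phonotactically legal
/baw/ — violates constraint 2: syllable 1 coda /w/ has 1 consonant (> 0) → phonotactically illegal
/je.ti/ — σ1 onset /j/, coda /∅/ ok; σ2 onset /t/, coda /∅/ ok → phonotactically legal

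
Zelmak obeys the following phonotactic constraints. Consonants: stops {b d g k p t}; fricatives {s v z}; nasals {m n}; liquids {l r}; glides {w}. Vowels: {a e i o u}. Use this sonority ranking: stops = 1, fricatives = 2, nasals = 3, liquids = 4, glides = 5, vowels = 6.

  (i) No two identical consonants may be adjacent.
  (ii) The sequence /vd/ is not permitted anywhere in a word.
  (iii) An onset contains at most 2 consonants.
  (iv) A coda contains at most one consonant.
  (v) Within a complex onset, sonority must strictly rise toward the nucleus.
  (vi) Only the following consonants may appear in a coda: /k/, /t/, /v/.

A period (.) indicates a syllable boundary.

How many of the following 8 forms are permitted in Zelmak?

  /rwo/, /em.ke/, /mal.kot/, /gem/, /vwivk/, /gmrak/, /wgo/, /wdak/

/rwo/ — σ1 onset /rw/ (4→5 rises), coda /∅/ ok → permitted
/em.ke/ — violates constraint (vi): syllable 1 coda contains /m/, which is not a licensed coda consonant → not permitted
/mal.kot/ — violates constraint (vi): syllable 1 coda contains /l/, which is not a licensed coda consonant → not permitted
/gem/ — violates constraint (vi): syllable 1 coda contains /m/, which is not a licensed coda consonant → not permitted
/vwivk/ — violates constraint (iv): syllable 1 coda /vk/ has 2 consonants (> 1) → not permitted
/gmrak/ — violates constraint (iii): syllable 1 onset /gmr/ has 3 consonants (> 2) → not permitted
/wgo/ — violates constraint (v): syllable 1 onset /wg/: /w/ (glide, 5) → /g/ (stop, 1) does not rise → not permitted
/wdak/ — violates constraint (v): syllable 1 onset /wd/: /w/ (glide, 5) → /d/ (stop, 1) does not rise → not permitted
Permitted: /rwo/ → 1.

1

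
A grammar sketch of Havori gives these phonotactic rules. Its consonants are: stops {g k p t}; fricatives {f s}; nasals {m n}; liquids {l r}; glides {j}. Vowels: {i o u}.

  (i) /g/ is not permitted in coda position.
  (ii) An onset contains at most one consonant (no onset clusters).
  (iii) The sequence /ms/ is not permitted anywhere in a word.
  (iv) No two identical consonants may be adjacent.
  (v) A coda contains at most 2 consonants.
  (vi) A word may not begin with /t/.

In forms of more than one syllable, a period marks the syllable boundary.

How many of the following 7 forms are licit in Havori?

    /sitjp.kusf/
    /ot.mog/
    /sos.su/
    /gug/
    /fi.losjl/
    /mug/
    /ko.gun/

/sitjp.kusf/ — violates constraint (v): syllable 1 coda /tjp/ has 3 consonants (> 2) → illicit
/ot.mog/ — violates constraint (i): syllable 2 coda contains /g/ → illicit
/sos.su/ — violates constraint (iv): adjacent identical consonants /ss/ → illicit
/gug/ — violates constraint (i): syllable 1 coda contains /g/ → illicit
/fi.losjl/ — violates constraint (v): syllable 2 coda /sjl/ has 3 consonants (> 2) → illicit
/mug/ — violates constraint (i): syllable 1 coda contains /g/ → illicit
/ko.gun/ — σ1 onset /k/, coda /∅/ ok; σ2 onset /g/, coda /n/ ok → licit
Licit: /ko.gun/ → 1.

1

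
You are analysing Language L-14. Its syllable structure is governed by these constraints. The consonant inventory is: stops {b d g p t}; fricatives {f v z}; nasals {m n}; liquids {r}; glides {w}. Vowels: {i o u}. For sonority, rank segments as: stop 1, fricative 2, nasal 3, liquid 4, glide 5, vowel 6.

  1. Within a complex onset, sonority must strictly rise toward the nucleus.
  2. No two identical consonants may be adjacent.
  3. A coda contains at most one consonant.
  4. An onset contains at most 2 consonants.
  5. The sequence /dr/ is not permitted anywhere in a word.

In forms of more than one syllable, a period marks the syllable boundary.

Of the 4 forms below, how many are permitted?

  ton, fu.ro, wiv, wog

ton — σ1 onset /t/, coda /n/ ok → permitted
fu.ro — σ1 onset /f/, coda /∅/ ok; σ2 onset /r/, coda /∅/ ok → permitted
wiv — σ1 onset /w/, coda /v/ ok → permitted
wog — σ1 onset /w/, coda /g/ ok → permitted
Permitted: ton, fu.ro, wiv, wog → 4.

4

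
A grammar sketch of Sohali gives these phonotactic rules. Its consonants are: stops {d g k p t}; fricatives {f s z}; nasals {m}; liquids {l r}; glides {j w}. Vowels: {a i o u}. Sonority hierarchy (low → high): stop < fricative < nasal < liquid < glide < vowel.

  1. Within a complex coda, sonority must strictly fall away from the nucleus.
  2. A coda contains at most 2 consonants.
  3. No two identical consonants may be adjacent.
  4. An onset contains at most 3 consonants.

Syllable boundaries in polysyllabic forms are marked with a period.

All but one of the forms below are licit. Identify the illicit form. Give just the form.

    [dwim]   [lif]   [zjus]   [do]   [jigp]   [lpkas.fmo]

[jigp]

[dwim] — σ1 onset /dw/ (2C), coda /m/ ok → licit
[lif] — σ1 onset /l/, coda /f/ ok → licit
[zjus] — σ1 onset /zj/ (2C), coda /s/ ok → licit
[do] — σ1 onset /d/, coda /∅/ ok → licit
[jigp] — violates constraint 1: syllable 1 coda /gp/: /g/ (stop, 1) → /p/ (stop, 1) does not fall → illicit
[lpkas.fmo] — σ1 onset /lpk/ (3C), coda /s/ ok; σ2 onset /fm/ (2C), coda /∅/ ok → licit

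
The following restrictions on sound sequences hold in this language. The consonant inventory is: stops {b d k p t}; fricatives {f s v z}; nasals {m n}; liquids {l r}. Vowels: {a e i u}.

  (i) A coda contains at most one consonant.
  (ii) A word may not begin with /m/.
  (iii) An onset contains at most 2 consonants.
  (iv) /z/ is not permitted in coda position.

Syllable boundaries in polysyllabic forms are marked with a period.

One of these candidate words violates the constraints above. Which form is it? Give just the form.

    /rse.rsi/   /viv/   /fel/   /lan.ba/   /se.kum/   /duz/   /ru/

/duz/

/rse.rsi/ — σ1 onset /rs/ (2C), coda /∅/ ok; σ2 onset /rs/ (2C), coda /∅/ ok → permitted
/viv/ — σ1 onset /v/, coda /v/ ok → permitted
/fel/ — σ1 onset /f/, coda /l/ ok → permitted
/lan.ba/ — σ1 onset /l/, coda /n/ ok; σ2 onset /b/, coda /∅/ ok → permitted
/se.kum/ — σ1 onset /s/, coda /∅/ ok; σ2 onset /k/, coda /m/ ok → permitted
/duz/ — violates constraint (iv): syllable 1 coda contains /z/ → not permitted
/ru/ — σ1 onset /r/, coda /∅/ ok → permitted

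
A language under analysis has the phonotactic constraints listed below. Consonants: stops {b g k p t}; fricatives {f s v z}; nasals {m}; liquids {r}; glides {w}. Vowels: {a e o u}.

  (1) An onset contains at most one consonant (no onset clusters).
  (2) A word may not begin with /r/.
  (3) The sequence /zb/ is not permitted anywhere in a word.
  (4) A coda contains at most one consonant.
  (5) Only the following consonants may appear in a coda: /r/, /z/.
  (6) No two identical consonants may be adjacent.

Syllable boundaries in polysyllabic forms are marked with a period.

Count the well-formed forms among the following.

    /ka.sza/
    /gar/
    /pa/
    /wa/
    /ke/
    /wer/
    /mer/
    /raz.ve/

6

/ka.sza/ — violates constraint 1: syllable 2 onset /sz/ has 2 consonants (> 1) → ill-formed
/gar/ — σ1 onset /g/, coda /r/ ok → well-formed
/pa/ — σ1 onset /p/, coda /∅/ ok → well-formed
/wa/ — σ1 onset /w/, coda /∅/ ok → well-formed
/ke/ — σ1 onset /k/, coda /∅/ ok → well-formed
/wer/ — σ1 onset /w/, coda /r/ ok → well-formed
/mer/ — σ1 onset /m/, coda /r/ ok → well-formed
/raz.ve/ — violates constraint 2: word begins with /r/ → ill-formed
Well-formed: /gar/, /pa/, /wa/, /ke/, /wer/, /mer/ → 6.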